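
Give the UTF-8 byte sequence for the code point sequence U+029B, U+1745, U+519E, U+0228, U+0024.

U+029B: 2-byte form → CA 9B.
U+1745: 3-byte form → E1 9D 85.
U+519E: 3-byte form → E5 86 9E.
U+0228: 2-byte form → C8 A8.
U+0024: 1-byte form → 24.
Concatenated (11 bytes): CA 9B E1 9D 85 E5 86 9E C8 A8 24.

CA 9B E1 9D 85 E5 86 9E C8 A8 24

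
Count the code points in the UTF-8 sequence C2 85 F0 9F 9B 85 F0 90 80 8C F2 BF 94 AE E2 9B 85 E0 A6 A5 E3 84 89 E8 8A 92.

8

Byte at offset 0: 0xC2 = 11000010 → 2-byte char (#1). Advance 2.
Byte at offset 2: 0xF0 = 11110000 → 4-byte char (#2). Advance 4.
Byte at offset 6: 0xF0 = 11110000 → 4-byte char (#3). Advance 4.
Byte at offset 10: 0xF2 = 11110010 → 4-byte char (#4). Advance 4.
Byte at offset 14: 0xE2 = 11100010 → 3-byte char (#5). Advance 3.
Byte at offset 17: 0xE0 = 11100000 → 3-byte char (#6). Advance 3.
Byte at offset 20: 0xE3 = 11100011 → 3-byte char (#7). Advance 3.
Byte at offset 23: 0xE8 = 11101000 → 3-byte char (#8). Advance 3.
Reached end at offset 26 after 8 code points.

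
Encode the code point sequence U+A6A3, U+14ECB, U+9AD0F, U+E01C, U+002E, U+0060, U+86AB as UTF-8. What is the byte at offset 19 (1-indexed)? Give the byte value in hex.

1-indexed offset 19 is 0-indexed offset 18.
U+A6A3 → 3-byte form EA 9A A3 at offsets 0–2.
U+14ECB → 4-byte form F0 94 BB 8B at offsets 3–6.
U+9AD0F → 4-byte form F2 9A B4 8F at offsets 7–10.
U+E01C → 3-byte form EE 80 9C at offsets 11–13.
U+002E → 1-byte form 2E at offsets 14–14.
U+0060 → 1-byte form 60 at offsets 15–15.
U+86AB → 3-byte form E8 9A AB at offsets 16–18.
Offset 18 falls in char 7's range; it's byte 3 of E8 9A AB = 0xAB.

0xAB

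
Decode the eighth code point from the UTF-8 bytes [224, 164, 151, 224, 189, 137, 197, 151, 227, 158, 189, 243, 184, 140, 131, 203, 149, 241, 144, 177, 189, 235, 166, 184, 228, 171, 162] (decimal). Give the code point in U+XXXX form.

Offset 0: leading byte 0xE0 = 11100000 → 3-byte char #1 = E0 A4 97.
Offset 3: leading byte 0xE0 = 11100000 → 3-byte char #2 = E0 BD 89.
Offset 6: leading byte 0xC5 = 11000101 → 2-byte char #3 = C5 97.
Offset 8: leading byte 0xE3 = 11100011 → 3-byte char #4 = E3 9E BD.
Offset 11: leading byte 0xF3 = 11110011 → 4-byte char #5 = F3 B8 8C 83.
Offset 15: leading byte 0xCB = 11001011 → 2-byte char #6 = CB 95.
Offset 17: leading byte 0xF1 = 11110001 → 4-byte char #7 = F1 90 B1 BD.
Offset 21: leading byte 0xEB = 11101011 → 3-byte char #8 = EB A6 B8.
Leading byte 0xEB = 11101011 matches 1110xxxx → 3-byte sequence.
Byte 1: 0xEB = 11101011, payload 1011 (4 bits).
Byte 2: 0xA6 = 10100110 (10xxxxxx ✓), payload 100110.
Byte 3: 0xB8 = 10111000 (10xxxxxx ✓), payload 111000.
Concatenate: 1011100110111000 = 0xB9B8 (16 bits → U+B9B8).

U+B9B8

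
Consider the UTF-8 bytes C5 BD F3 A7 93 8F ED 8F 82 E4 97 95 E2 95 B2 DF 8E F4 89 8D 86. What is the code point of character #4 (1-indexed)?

U+45D5

Offset 0: leading byte 0xC5 = 11000101 → 2-byte char #1 = C5 BD.
Offset 2: leading byte 0xF3 = 11110011 → 4-byte char #2 = F3 A7 93 8F.
Offset 6: leading byte 0xED = 11101101 → 3-byte char #3 = ED 8F 82.
Offset 9: leading byte 0xE4 = 11100100 → 3-byte char #4 = E4 97 95.
Leading byte 0xE4 = 11100100 matches 1110xxxx → 3-byte sequence.
Byte 1: 0xE4 = 11100100, payload 0100 (4 bits).
Byte 2: 0x97 = 10010111 (10xxxxxx ✓), payload 010111.
Byte 3: 0x95 = 10010101 (10xxxxxx ✓), payload 010101.
Concatenate: 0100010111010101 = 0x45D5 (16 bits → U+45D5).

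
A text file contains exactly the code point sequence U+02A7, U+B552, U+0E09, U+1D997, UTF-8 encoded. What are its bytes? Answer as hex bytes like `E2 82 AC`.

CA A7 EB 95 92 E0 B8 89 F0 9D A6 97

U+02A7: 2-byte form → CA A7.
U+B552: 3-byte form → EB 95 92.
U+0E09: 3-byte form → E0 B8 89.
U+1D997: 4-byte form → F0 9D A6 97.
Concatenated (12 bytes): CA A7 EB 95 92 E0 B8 89 F0 9D A6 97.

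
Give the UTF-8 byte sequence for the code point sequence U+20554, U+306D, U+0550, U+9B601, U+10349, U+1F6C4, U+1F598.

F0 A0 95 94 E3 81 AD D5 90 F2 9B 98 81 F0 90 8D 89 F0 9F 9B 84 F0 9F 96 98

U+20554: 4-byte form → F0 A0 95 94.
U+306D: 3-byte form → E3 81 AD.
U+0550: 2-byte form → D5 90.
U+9B601: 4-byte form → F2 9B 98 81.
U+10349: 4-byte form → F0 90 8D 89.
U+1F6C4: 4-byte form → F0 9F 9B 84.
U+1F598: 4-byte form → F0 9F 96 98.
Concatenated (25 bytes): F0 A0 95 94 E3 81 AD D5 90 F2 9B 98 81 F0 90 8D 89 F0 9F 9B 84 F0 9F 96 98.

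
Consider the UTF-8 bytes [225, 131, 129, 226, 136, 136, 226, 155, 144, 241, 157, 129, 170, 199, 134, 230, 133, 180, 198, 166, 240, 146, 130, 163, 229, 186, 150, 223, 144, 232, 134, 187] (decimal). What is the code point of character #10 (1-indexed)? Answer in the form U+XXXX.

U+07D0

Offset 0: leading byte 0xE1 = 11100001 → 3-byte char #1 = E1 83 81.
Offset 3: leading byte 0xE2 = 11100010 → 3-byte char #2 = E2 88 88.
Offset 6: leading byte 0xE2 = 11100010 → 3-byte char #3 = E2 9B 90.
Offset 9: leading byte 0xF1 = 11110001 → 4-byte char #4 = F1 9D 81 AA.
Offset 13: leading byte 0xC7 = 11000111 → 2-byte char #5 = C7 86.
Offset 15: leading byte 0xE6 = 11100110 → 3-byte char #6 = E6 85 B4.
Offset 18: leading byte 0xC6 = 11000110 → 2-byte char #7 = C6 A6.
Offset 20: leading byte 0xF0 = 11110000 → 4-byte char #8 = F0 92 82 A3.
Offset 24: leading byte 0xE5 = 11100101 → 3-byte char #9 = E5 BA 96.
Offset 27: leading byte 0xDF = 11011111 → 2-byte char #10 = DF 90.
Leading byte 0xDF = 11011111 matches 110xxxxx → 2-byte sequence.
Byte 1: 0xDF = 11011111, payload 11111 (5 bits).
Byte 2: 0x90 = 10010000 (10xxxxxx ✓), payload 010000.
Concatenate: 11111010000 = 0x7D0 (11 bits → U+07D0).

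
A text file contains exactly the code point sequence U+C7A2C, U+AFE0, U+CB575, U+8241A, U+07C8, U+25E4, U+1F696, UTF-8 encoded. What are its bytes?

U+C7A2C: 4-byte form → F3 87 A8 AC.
U+AFE0: 3-byte form → EA BF A0.
U+CB575: 4-byte form → F3 8B 95 B5.
U+8241A: 4-byte form → F2 82 90 9A.
U+07C8: 2-byte form → DF 88.
U+25E4: 3-byte form → E2 97 A4.
U+1F696: 4-byte form → F0 9F 9A 96.
Concatenated (24 bytes): F3 87 A8 AC EA BF A0 F3 8B 95 B5 F2 82 90 9A DF 88 E2 97 A4 F0 9F 9A 96.

F3 87 A8 AC EA BF A0 F3 8B 95 B5 F2 82 90 9A DF 88 E2 97 A4 F0 9F 9A 96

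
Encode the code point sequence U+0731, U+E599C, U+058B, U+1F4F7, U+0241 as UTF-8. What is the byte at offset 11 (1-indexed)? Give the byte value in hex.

1-indexed offset 11 is 0-indexed offset 10.
U+0731 → 2-byte form DC B1 at offsets 0–1.
U+E599C → 4-byte form F3 A5 A6 9C at offsets 2–5.
U+058B → 2-byte form D6 8B at offsets 6–7.
U+1F4F7 → 4-byte form F0 9F 93 B7 at offsets 8–11.
Offset 10 falls in char 4's range; it's byte 3 of F0 9F 93 B7 = 0x93.

0x93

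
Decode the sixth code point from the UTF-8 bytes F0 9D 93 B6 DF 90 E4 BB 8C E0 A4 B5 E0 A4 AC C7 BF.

U+01FF

Offset 0: leading byte 0xF0 = 11110000 → 4-byte char #1 = F0 9D 93 B6.
Offset 4: leading byte 0xDF = 11011111 → 2-byte char #2 = DF 90.
Offset 6: leading byte 0xE4 = 11100100 → 3-byte char #3 = E4 BB 8C.
Offset 9: leading byte 0xE0 = 11100000 → 3-byte char #4 = E0 A4 B5.
Offset 12: leading byte 0xE0 = 11100000 → 3-byte char #5 = E0 A4 AC.
Offset 15: leading byte 0xC7 = 11000111 → 2-byte char #6 = C7 BF.
Leading byte 0xC7 = 11000111 matches 110xxxxx → 2-byte sequence.
Byte 1: 0xC7 = 11000111, payload 00111 (5 bits).
Byte 2: 0xBF = 10111111 (10xxxxxx ✓), payload 111111.
Concatenate: 00111111111 = 0x1FF (11 bits → U+01FF).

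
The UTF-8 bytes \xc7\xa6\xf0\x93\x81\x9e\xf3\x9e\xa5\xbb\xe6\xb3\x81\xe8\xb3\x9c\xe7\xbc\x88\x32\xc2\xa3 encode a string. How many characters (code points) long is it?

Byte at offset 0: 0xC7 = 11000111 → 2-byte char (#1). Advance 2.
Byte at offset 2: 0xF0 = 11110000 → 4-byte char (#2). Advance 4.
Byte at offset 6: 0xF3 = 11110011 → 4-byte char (#3). Advance 4.
Byte at offset 10: 0xE6 = 11100110 → 3-byte char (#4). Advance 3.
Byte at offset 13: 0xE8 = 11101000 → 3-byte char (#5). Advance 3.
Byte at offset 16: 0xE7 = 11100111 → 3-byte char (#6). Advance 3.
Byte at offset 19: 0x32 = 00110010 → 1-byte char (#7). Advance 1.
Byte at offset 20: 0xC2 = 11000010 → 2-byte char (#8). Advance 2.
Reached end at offset 22 after 8 code points.

8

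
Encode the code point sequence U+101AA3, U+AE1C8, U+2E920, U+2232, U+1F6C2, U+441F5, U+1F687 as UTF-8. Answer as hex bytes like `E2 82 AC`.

U+101AA3: 4-byte form → F4 81 AA A3.
U+AE1C8: 4-byte form → F2 AE 87 88.
U+2E920: 4-byte form → F0 AE A4 A0.
U+2232: 3-byte form → E2 88 B2.
U+1F6C2: 4-byte form → F0 9F 9B 82.
U+441F5: 4-byte form → F1 84 87 B5.
U+1F687: 4-byte form → F0 9F 9A 87.
Concatenated (27 bytes): F4 81 AA A3 F2 AE 87 88 F0 AE A4 A0 E2 88 B2 F0 9F 9B 82 F1 84 87 B5 F0 9F 9A 87.

F4 81 AA A3 F2 AE 87 88 F0 AE A4 A0 E2 88 B2 F0 9F 9B 82 F1 84 87 B5 F0 9F 9A 87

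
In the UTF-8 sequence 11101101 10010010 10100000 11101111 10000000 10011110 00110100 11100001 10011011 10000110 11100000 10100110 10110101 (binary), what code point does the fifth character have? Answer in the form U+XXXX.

U+09B5

Offset 0: leading byte 0xED = 11101101 → 3-byte char #1 = ED 92 A0.
Offset 3: leading byte 0xEF = 11101111 → 3-byte char #2 = EF 80 9E.
Offset 6: leading byte 0x34 = 00110100 → 1-byte char #3 = 34.
Offset 7: leading byte 0xE1 = 11100001 → 3-byte char #4 = E1 9B 86.
Offset 10: leading byte 0xE0 = 11100000 → 3-byte char #5 = E0 A6 B5.
Leading byte 0xE0 = 11100000 matches 1110xxxx → 3-byte sequence.
Byte 1: 0xE0 = 11100000, payload 0000 (4 bits).
Byte 2: 0xA6 = 10100110 (10xxxxxx ✓), payload 100110.
Byte 3: 0xB5 = 10110101 (10xxxxxx ✓), payload 110101.
Concatenate: 0000100110110101 = 0x9B5 (16 bits → U+09B5).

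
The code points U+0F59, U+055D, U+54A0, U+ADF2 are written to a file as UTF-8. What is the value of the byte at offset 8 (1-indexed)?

1-indexed offset 8 is 0-indexed offset 7.
U+0F59 → 3-byte form E0 BD 99 at offsets 0–2.
U+055D → 2-byte form D5 9D at offsets 3–4.
U+54A0 → 3-byte form E5 92 A0 at offsets 5–7.
Offset 7 falls in char 3's range; it's byte 3 of E5 92 A0 = 0xA0.

0xA0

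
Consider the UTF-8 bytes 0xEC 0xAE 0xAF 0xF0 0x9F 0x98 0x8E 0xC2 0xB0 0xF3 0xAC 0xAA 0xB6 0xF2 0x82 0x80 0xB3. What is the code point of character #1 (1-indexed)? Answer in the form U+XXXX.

Offset 0: leading byte 0xEC = 11101100 → 3-byte char #1 = EC AE AF.
Leading byte 0xEC = 11101100 matches 1110xxxx → 3-byte sequence.
Byte 1: 0xEC = 11101100, payload 1100 (4 bits).
Byte 2: 0xAE = 10101110 (10xxxxxx ✓), payload 101110.
Byte 3: 0xAF = 10101111 (10xxxxxx ✓), payload 101111.
Concatenate: 1100101110101111 = 0xCBAF (16 bits → U+CBAF).

U+CBAF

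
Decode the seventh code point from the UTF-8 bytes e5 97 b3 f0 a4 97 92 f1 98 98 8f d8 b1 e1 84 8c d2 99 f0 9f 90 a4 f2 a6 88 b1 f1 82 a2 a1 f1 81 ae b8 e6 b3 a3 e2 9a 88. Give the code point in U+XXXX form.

Offset 0: leading byte 0xE5 = 11100101 → 3-byte char #1 = E5 97 B3.
Offset 3: leading byte 0xF0 = 11110000 → 4-byte char #2 = F0 A4 97 92.
Offset 7: leading byte 0xF1 = 11110001 → 4-byte char #3 = F1 98 98 8F.
Offset 11: leading byte 0xD8 = 11011000 → 2-byte char #4 = D8 B1.
Offset 13: leading byte 0xE1 = 11100001 → 3-byte char #5 = E1 84 8C.
Offset 16: leading byte 0xD2 = 11010010 → 2-byte char #6 = D2 99.
Offset 18: leading byte 0xF0 = 11110000 → 4-byte char #7 = F0 9F 90 A4.
Leading byte 0xF0 = 11110000 matches 11110xxx → 4-byte sequence.
Byte 1: 0xF0 = 11110000, payload 000 (3 bits).
Byte 2: 0x9F = 10011111 (10xxxxxx ✓), payload 011111.
Byte 3: 0x90 = 10010000 (10xxxxxx ✓), payload 010000.
Byte 4: 0xA4 = 10100100 (10xxxxxx ✓), payload 100100.
Concatenate: 000011111010000100100 = 0x1F424 (21 bits → U+1F424).

U+1F424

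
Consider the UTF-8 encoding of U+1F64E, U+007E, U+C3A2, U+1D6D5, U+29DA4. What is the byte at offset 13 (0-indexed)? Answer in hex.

U+1F64E → 4-byte form F0 9F 99 8E at offsets 0–3.
U+007E → 1-byte form 7E at offsets 4–4.
U+C3A2 → 3-byte form EC 8E A2 at offsets 5–7.
U+1D6D5 → 4-byte form F0 9D 9B 95 at offsets 8–11.
U+29DA4 → 4-byte form F0 A9 B6 A4 at offsets 12–15.
Offset 13 falls in char 5's range; it's byte 2 of F0 A9 B6 A4 = 0xA9.

0xA9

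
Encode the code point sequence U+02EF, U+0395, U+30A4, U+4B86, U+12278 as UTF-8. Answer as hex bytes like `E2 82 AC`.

U+02EF: 2-byte form → CB AF.
U+0395: 2-byte form → CE 95.
U+30A4: 3-byte form → E3 82 A4.
U+4B86: 3-byte form → E4 AE 86.
U+12278: 4-byte form → F0 92 89 B8.
Concatenated (14 bytes): CB AF CE 95 E3 82 A4 E4 AE 86 F0 92 89 B8.

CB AF CE 95 E3 82 A4 E4 AE 86 F0 92 89 B8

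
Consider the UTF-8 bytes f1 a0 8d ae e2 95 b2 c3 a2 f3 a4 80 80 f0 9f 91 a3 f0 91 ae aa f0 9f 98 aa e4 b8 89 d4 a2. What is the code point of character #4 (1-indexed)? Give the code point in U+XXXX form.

Offset 0: leading byte 0xF1 = 11110001 → 4-byte char #1 = F1 A0 8D AE.
Offset 4: leading byte 0xE2 = 11100010 → 3-byte char #2 = E2 95 B2.
Offset 7: leading byte 0xC3 = 11000011 → 2-byte char #3 = C3 A2.
Offset 9: leading byte 0xF3 = 11110011 → 4-byte char #4 = F3 A4 80 80.
Leading byte 0xF3 = 11110011 matches 11110xxx → 4-byte sequence.
Byte 1: 0xF3 = 11110011, payload 011 (3 bits).
Byte 2: 0xA4 = 10100100 (10xxxxxx ✓), payload 100100.
Byte 3: 0x80 = 10000000 (10xxxxxx ✓), payload 000000.
Byte 4: 0x80 = 10000000 (10xxxxxx ✓), payload 000000.
Concatenate: 011100100000000000000 = 0xE4000 (21 bits → U+E4000).

U+E4000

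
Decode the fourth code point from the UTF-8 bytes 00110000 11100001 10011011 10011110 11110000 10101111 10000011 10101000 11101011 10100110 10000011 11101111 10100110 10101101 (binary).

U+B983

Offset 0: leading byte 0x30 = 00110000 → 1-byte char #1 = 30.
Offset 1: leading byte 0xE1 = 11100001 → 3-byte char #2 = E1 9B 9E.
Offset 4: leading byte 0xF0 = 11110000 → 4-byte char #3 = F0 AF 83 A8.
Offset 8: leading byte 0xEB = 11101011 → 3-byte char #4 = EB A6 83.
Leading byte 0xEB = 11101011 matches 1110xxxx → 3-byte sequence.
Byte 1: 0xEB = 11101011, payload 1011 (4 bits).
Byte 2: 0xA6 = 10100110 (10xxxxxx ✓), payload 100110.
Byte 3: 0x83 = 10000011 (10xxxxxx ✓), payload 000011.
Concatenate: 1011100110000011 = 0xB983 (16 bits → U+B983).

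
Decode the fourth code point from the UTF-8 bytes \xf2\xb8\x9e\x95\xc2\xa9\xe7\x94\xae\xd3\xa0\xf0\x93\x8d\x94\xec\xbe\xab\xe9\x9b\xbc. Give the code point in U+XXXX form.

Offset 0: leading byte 0xF2 = 11110010 → 4-byte char #1 = F2 B8 9E 95.
Offset 4: leading byte 0xC2 = 11000010 → 2-byte char #2 = C2 A9.
Offset 6: leading byte 0xE7 = 11100111 → 3-byte char #3 = E7 94 AE.
Offset 9: leading byte 0xD3 = 11010011 → 2-byte char #4 = D3 A0.
Leading byte 0xD3 = 11010011 matches 110xxxxx → 2-byte sequence.
Byte 1: 0xD3 = 11010011, payload 10011 (5 bits).
Byte 2: 0xA0 = 10100000 (10xxxxxx ✓), payload 100000.
Concatenate: 10011100000 = 0x4E0 (11 bits → U+04E0).

U+04E0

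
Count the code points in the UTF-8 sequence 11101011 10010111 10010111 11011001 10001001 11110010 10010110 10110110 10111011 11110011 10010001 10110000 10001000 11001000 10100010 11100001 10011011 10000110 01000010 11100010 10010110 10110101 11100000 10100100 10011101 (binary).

Byte at offset 0: 0xEB = 11101011 → 3-byte char (#1). Advance 3.
Byte at offset 3: 0xD9 = 11011001 → 2-byte char (#2). Advance 2.
Byte at offset 5: 0xF2 = 11110010 → 4-byte char (#3). Advance 4.
Byte at offset 9: 0xF3 = 11110011 → 4-byte char (#4). Advance 4.
Byte at offset 13: 0xC8 = 11001000 → 2-byte char (#5). Advance 2.
Byte at offset 15: 0xE1 = 11100001 → 3-byte char (#6). Advance 3.
Byte at offset 18: 0x42 = 01000010 → 1-byte char (#7). Advance 1.
Byte at offset 19: 0xE2 = 11100010 → 3-byte char (#8). Advance 3.
Byte at offset 22: 0xE0 = 11100000 → 3-byte char (#9). Advance 3.
Reached end at offset 25 after 9 code points.

9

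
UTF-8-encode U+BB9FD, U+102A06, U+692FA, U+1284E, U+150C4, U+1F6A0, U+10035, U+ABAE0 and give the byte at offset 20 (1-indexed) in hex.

0x84

1-indexed offset 20 is 0-indexed offset 19.
U+BB9FD → 4-byte form F2 BB A7 BD at offsets 0–3.
U+102A06 → 4-byte form F4 82 A8 86 at offsets 4–7.
U+692FA → 4-byte form F1 A9 8B BA at offsets 8–11.
U+1284E → 4-byte form F0 92 A1 8E at offsets 12–15.
U+150C4 → 4-byte form F0 95 83 84 at offsets 16–19.
Offset 19 falls in char 5's range; it's byte 4 of F0 95 83 84 = 0x84.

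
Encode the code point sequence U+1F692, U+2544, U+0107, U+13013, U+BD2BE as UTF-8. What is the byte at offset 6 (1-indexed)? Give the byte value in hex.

0x95

1-indexed offset 6 is 0-indexed offset 5.
U+1F692 → 4-byte form F0 9F 9A 92 at offsets 0–3.
U+2544 → 3-byte form E2 95 84 at offsets 4–6.
Offset 5 falls in char 2's range; it's byte 2 of E2 95 84 = 0x95.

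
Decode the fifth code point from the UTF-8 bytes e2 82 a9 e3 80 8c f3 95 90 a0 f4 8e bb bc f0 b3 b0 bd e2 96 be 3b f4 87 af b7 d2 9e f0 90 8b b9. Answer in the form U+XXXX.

U+33C3D

Offset 0: leading byte 0xE2 = 11100010 → 3-byte char #1 = E2 82 A9.
Offset 3: leading byte 0xE3 = 11100011 → 3-byte char #2 = E3 80 8C.
Offset 6: leading byte 0xF3 = 11110011 → 4-byte char #3 = F3 95 90 A0.
Offset 10: leading byte 0xF4 = 11110100 → 4-byte char #4 = F4 8E BB BC.
Offset 14: leading byte 0xF0 = 11110000 → 4-byte char #5 = F0 B3 B0 BD.
Leading byte 0xF0 = 11110000 matches 11110xxx → 4-byte sequence.
Byte 1: 0xF0 = 11110000, payload 000 (3 bits).
Byte 2: 0xB3 = 10110011 (10xxxxxx ✓), payload 110011.
Byte 3: 0xB0 = 10110000 (10xxxxxx ✓), payload 110000.
Byte 4: 0xBD = 10111101 (10xxxxxx ✓), payload 111101.
Concatenate: 000110011110000111101 = 0x33C3D (21 bits → U+33C3D).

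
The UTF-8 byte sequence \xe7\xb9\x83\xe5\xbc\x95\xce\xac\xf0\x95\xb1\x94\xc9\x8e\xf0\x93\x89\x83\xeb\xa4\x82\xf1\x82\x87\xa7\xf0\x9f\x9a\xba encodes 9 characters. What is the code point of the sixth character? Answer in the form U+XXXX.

Offset 0: leading byte 0xE7 = 11100111 → 3-byte char #1 = E7 B9 83.
Offset 3: leading byte 0xE5 = 11100101 → 3-byte char #2 = E5 BC 95.
Offset 6: leading byte 0xCE = 11001110 → 2-byte char #3 = CE AC.
Offset 8: leading byte 0xF0 = 11110000 → 4-byte char #4 = F0 95 B1 94.
Offset 12: leading byte 0xC9 = 11001001 → 2-byte char #5 = C9 8E.
Offset 14: leading byte 0xF0 = 11110000 → 4-byte char #6 = F0 93 89 83.
Leading byte 0xF0 = 11110000 matches 11110xxx → 4-byte sequence.
Byte 1: 0xF0 = 11110000, payload 000 (3 bits).
Byte 2: 0x93 = 10010011 (10xxxxxx ✓), payload 010011.
Byte 3: 0x89 = 10001001 (10xxxxxx ✓), payload 001001.
Byte 4: 0x83 = 10000011 (10xxxxxx ✓), payload 000011.
Concatenate: 000010011001001000011 = 0x13243 (21 bits → U+13243).

U+13243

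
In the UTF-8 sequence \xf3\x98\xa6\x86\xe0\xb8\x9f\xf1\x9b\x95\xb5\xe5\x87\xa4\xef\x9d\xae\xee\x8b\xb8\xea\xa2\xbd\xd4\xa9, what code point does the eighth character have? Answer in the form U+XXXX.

Offset 0: leading byte 0xF3 = 11110011 → 4-byte char #1 = F3 98 A6 86.
Offset 4: leading byte 0xE0 = 11100000 → 3-byte char #2 = E0 B8 9F.
Offset 7: leading byte 0xF1 = 11110001 → 4-byte char #3 = F1 9B 95 B5.
Offset 11: leading byte 0xE5 = 11100101 → 3-byte char #4 = E5 87 A4.
Offset 14: leading byte 0xEF = 11101111 → 3-byte char #5 = EF 9D AE.
Offset 17: leading byte 0xEE = 11101110 → 3-byte char #6 = EE 8B B8.
Offset 20: leading byte 0xEA = 11101010 → 3-byte char #7 = EA A2 BD.
Offset 23: leading byte 0xD4 = 11010100 → 2-byte char #8 = D4 A9.
Leading byte 0xD4 = 11010100 matches 110xxxxx → 2-byte sequence.
Byte 1: 0xD4 = 11010100, payload 10100 (5 bits).
Byte 2: 0xA9 = 10101001 (10xxxxxx ✓), payload 101001.
Concatenate: 10100101001 = 0x529 (11 bits → U+0529).

U+0529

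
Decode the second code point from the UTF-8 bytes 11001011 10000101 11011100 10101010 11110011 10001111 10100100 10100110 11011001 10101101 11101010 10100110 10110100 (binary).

Offset 0: leading byte 0xCB = 11001011 → 2-byte char #1 = CB 85.
Offset 2: leading byte 0xDC = 11011100 → 2-byte char #2 = DC AA.
Leading byte 0xDC = 11011100 matches 110xxxxx → 2-byte sequence.
Byte 1: 0xDC = 11011100, payload 11100 (5 bits).
Byte 2: 0xAA = 10101010 (10xxxxxx ✓), payload 101010.
Concatenate: 11100101010 = 0x72A (11 bits → U+072A).

U+072A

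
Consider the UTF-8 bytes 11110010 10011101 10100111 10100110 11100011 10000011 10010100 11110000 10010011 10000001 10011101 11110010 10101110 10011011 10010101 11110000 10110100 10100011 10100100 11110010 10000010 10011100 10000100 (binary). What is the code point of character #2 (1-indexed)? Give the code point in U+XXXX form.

Offset 0: leading byte 0xF2 = 11110010 → 4-byte char #1 = F2 9D A7 A6.
Offset 4: leading byte 0xE3 = 11100011 → 3-byte char #2 = E3 83 94.
Leading byte 0xE3 = 11100011 matches 1110xxxx → 3-byte sequence.
Byte 1: 0xE3 = 11100011, payload 0011 (4 bits).
Byte 2: 0x83 = 10000011 (10xxxxxx ✓), payload 000011.
Byte 3: 0x94 = 10010100 (10xxxxxx ✓), payload 010100.
Concatenate: 0011000011010100 = 0x30D4 (16 bits → U+30D4).

U+30D4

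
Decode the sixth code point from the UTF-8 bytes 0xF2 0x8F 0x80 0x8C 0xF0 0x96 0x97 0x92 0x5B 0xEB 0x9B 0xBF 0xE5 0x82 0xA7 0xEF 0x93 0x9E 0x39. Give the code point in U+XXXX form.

Offset 0: leading byte 0xF2 = 11110010 → 4-byte char #1 = F2 8F 80 8C.
Offset 4: leading byte 0xF0 = 11110000 → 4-byte char #2 = F0 96 97 92.
Offset 8: leading byte 0x5B = 01011011 → 1-byte char #3 = 5B.
Offset 9: leading byte 0xEB = 11101011 → 3-byte char #4 = EB 9B BF.
Offset 12: leading byte 0xE5 = 11100101 → 3-byte char #5 = E5 82 A7.
Offset 15: leading byte 0xEF = 11101111 → 3-byte char #6 = EF 93 9E.
Leading byte 0xEF = 11101111 matches 1110xxxx → 3-byte sequence.
Byte 1: 0xEF = 11101111, payload 1111 (4 bits).
Byte 2: 0x93 = 10010011 (10xxxxxx ✓), payload 010011.
Byte 3: 0x9E = 10011110 (10xxxxxx ✓), payload 011110.
Concatenate: 1111010011011110 = 0xF4DE (16 bits → U+F4DE).

U+F4DE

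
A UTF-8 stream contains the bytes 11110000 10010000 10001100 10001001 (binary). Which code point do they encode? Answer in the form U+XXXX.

U+10309

Leading byte 0xF0 = 11110000 matches 11110xxx → 4-byte sequence.
Byte 1: 0xF0 = 11110000, payload 000 (3 bits).
Byte 2: 0x90 = 10010000 (10xxxxxx ✓), payload 010000.
Byte 3: 0x8C = 10001100 (10xxxxxx ✓), payload 001100.
Byte 4: 0x89 = 10001001 (10xxxxxx ✓), payload 001001.
Concatenate: 000010000001100001001 = 0x10309 (21 bits → U+10309).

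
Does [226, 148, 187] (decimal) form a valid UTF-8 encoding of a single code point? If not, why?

valid

Leading byte 0xE2 = 11100010 → 3-byte form.
Continuation bytes 0x94=10010100, 0xBB=10111011 all match 10xxxxxx.
Decoded value 0x253B is ≥ 0x800 (shortest form) and not a surrogate.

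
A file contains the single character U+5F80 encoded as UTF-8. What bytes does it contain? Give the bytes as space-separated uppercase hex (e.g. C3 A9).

U+5F80 = 0x5F80 = 24448 decimal. In range U+0800–U+FFFF → 3-byte form: 1110xxxx 10xxxxxx 10xxxxxx.
Binary (16 bits): 0101111110000000.
Split 4+6+6: 0101 | 111110 | 000000.
Byte 1: 11100101 = 0xE5.
Byte 2: 10111110 = 0xBE.
Byte 3: 10000000 = 0x80.

E5 BE 80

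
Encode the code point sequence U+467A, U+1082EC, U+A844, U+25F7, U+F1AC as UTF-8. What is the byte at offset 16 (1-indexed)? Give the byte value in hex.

0xAC

1-indexed offset 16 is 0-indexed offset 15.
U+467A → 3-byte form E4 99 BA at offsets 0–2.
U+1082EC → 4-byte form F4 88 8B AC at offsets 3–6.
U+A844 → 3-byte form EA A1 84 at offsets 7–9.
U+25F7 → 3-byte form E2 97 B7 at offsets 10–12.
U+F1AC → 3-byte form EF 86 AC at offsets 13–15.
Offset 15 falls in char 5's range; it's byte 3 of EF 86 AC = 0xAC.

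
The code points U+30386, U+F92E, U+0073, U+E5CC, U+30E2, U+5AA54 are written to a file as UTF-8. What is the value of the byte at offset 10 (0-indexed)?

0x8C

U+30386 → 4-byte form F0 B0 8E 86 at offsets 0–3.
U+F92E → 3-byte form EF A4 AE at offsets 4–6.
U+0073 → 1-byte form 73 at offsets 7–7.
U+E5CC → 3-byte form EE 97 8C at offsets 8–10.
Offset 10 falls in char 4's range; it's byte 3 of EE 97 8C = 0x8C.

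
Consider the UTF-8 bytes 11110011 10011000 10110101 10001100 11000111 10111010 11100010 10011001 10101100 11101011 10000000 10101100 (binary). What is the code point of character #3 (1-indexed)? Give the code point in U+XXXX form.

U+266C

Offset 0: leading byte 0xF3 = 11110011 → 4-byte char #1 = F3 98 B5 8C.
Offset 4: leading byte 0xC7 = 11000111 → 2-byte char #2 = C7 BA.
Offset 6: leading byte 0xE2 = 11100010 → 3-byte char #3 = E2 99 AC.
Leading byte 0xE2 = 11100010 matches 1110xxxx → 3-byte sequence.
Byte 1: 0xE2 = 11100010, payload 0010 (4 bits).
Byte 2: 0x99 = 10011001 (10xxxxxx ✓), payload 011001.
Byte 3: 0xAC = 10101100 (10xxxxxx ✓), payload 101100.
Concatenate: 0010011001101100 = 0x266C (16 bits → U+266C).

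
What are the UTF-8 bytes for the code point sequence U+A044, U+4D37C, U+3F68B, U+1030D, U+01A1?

U+A044: 3-byte form → EA 81 84.
U+4D37C: 4-byte form → F1 8D 8D BC.
U+3F68B: 4-byte form → F0 BF 9A 8B.
U+1030D: 4-byte form → F0 90 8C 8D.
U+01A1: 2-byte form → C6 A1.
Concatenated (17 bytes): EA 81 84 F1 8D 8D BC F0 BF 9A 8B F0 90 8C 8D C6 A1.

EA 81 84 F1 8D 8D BC F0 BF 9A 8B F0 90 8C 8D C6 A1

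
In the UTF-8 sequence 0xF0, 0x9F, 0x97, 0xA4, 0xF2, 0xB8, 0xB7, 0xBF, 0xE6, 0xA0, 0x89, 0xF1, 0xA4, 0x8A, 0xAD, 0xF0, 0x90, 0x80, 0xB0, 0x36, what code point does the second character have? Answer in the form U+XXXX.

Offset 0: leading byte 0xF0 = 11110000 → 4-byte char #1 = F0 9F 97 A4.
Offset 4: leading byte 0xF2 = 11110010 → 4-byte char #2 = F2 B8 B7 BF.
Leading byte 0xF2 = 11110010 matches 11110xxx → 4-byte sequence.
Byte 1: 0xF2 = 11110010, payload 010 (3 bits).
Byte 2: 0xB8 = 10111000 (10xxxxxx ✓), payload 111000.
Byte 3: 0xB7 = 10110111 (10xxxxxx ✓), payload 110111.
Byte 4: 0xBF = 10111111 (10xxxxxx ✓), payload 111111.
Concatenate: 010111000110111111111 = 0xB8DFF (21 bits → U+B8DFF).

U+B8DFF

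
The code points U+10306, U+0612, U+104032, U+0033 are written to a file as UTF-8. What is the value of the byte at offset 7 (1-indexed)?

1-indexed offset 7 is 0-indexed offset 6.
U+10306 → 4-byte form F0 90 8C 86 at offsets 0–3.
U+0612 → 2-byte form D8 92 at offsets 4–5.
U+104032 → 4-byte form F4 84 80 B2 at offsets 6–9.
Offset 6 falls in char 3's range; it's byte 1 of F4 84 80 B2 = 0xF4.

0xF4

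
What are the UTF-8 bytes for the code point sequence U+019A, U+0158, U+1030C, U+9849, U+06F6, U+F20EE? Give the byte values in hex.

U+019A: 2-byte form → C6 9A.
U+0158: 2-byte form → C5 98.
U+1030C: 4-byte form → F0 90 8C 8C.
U+9849: 3-byte form → E9 A1 89.
U+06F6: 2-byte form → DB B6.
U+F20EE: 4-byte form → F3 B2 83 AE.
Concatenated (17 bytes): C6 9A C5 98 F0 90 8C 8C E9 A1 89 DB B6 F3 B2 83 AE.

C6 9A C5 98 F0 90 8C 8C E9 A1 89 DB B6 F3 B2 83 AE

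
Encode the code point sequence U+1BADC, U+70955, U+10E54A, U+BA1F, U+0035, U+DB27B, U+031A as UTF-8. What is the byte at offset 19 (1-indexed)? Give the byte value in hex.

0x89

1-indexed offset 19 is 0-indexed offset 18.
U+1BADC → 4-byte form F0 9B AB 9C at offsets 0–3.
U+70955 → 4-byte form F1 B0 A5 95 at offsets 4–7.
U+10E54A → 4-byte form F4 8E 95 8A at offsets 8–11.
U+BA1F → 3-byte form EB A8 9F at offsets 12–14.
U+0035 → 1-byte form 35 at offsets 15–15.
U+DB27B → 4-byte form F3 9B 89 BB at offsets 16–19.
Offset 18 falls in char 6's range; it's byte 3 of F3 9B 89 BB = 0x89.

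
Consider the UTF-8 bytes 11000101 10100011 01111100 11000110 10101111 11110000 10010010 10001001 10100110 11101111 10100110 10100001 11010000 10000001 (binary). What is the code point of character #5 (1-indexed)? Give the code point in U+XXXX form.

Offset 0: leading byte 0xC5 = 11000101 → 2-byte char #1 = C5 A3.
Offset 2: leading byte 0x7C = 01111100 → 1-byte char #2 = 7C.
Offset 3: leading byte 0xC6 = 11000110 → 2-byte char #3 = C6 AF.
Offset 5: leading byte 0xF0 = 11110000 → 4-byte char #4 = F0 92 89 A6.
Offset 9: leading byte 0xEF = 11101111 → 3-byte char #5 = EF A6 A1.
Leading byte 0xEF = 11101111 matches 1110xxxx → 3-byte sequence.
Byte 1: 0xEF = 11101111, payload 1111 (4 bits).
Byte 2: 0xA6 = 10100110 (10xxxxxx ✓), payload 100110.
Byte 3: 0xA1 = 10100001 (10xxxxxx ✓), payload 100001.
Concatenate: 1111100110100001 = 0xF9A1 (16 bits → U+F9A1).

U+F9A1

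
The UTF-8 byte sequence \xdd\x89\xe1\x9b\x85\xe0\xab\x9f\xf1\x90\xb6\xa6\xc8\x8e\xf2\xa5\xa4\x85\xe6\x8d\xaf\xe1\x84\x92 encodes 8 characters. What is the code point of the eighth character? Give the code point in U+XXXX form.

U+1112

Offset 0: leading byte 0xDD = 11011101 → 2-byte char #1 = DD 89.
Offset 2: leading byte 0xE1 = 11100001 → 3-byte char #2 = E1 9B 85.
Offset 5: leading byte 0xE0 = 11100000 → 3-byte char #3 = E0 AB 9F.
Offset 8: leading byte 0xF1 = 11110001 → 4-byte char #4 = F1 90 B6 A6.
Offset 12: leading byte 0xC8 = 11001000 → 2-byte char #5 = C8 8E.
Offset 14: leading byte 0xF2 = 11110010 → 4-byte char #6 = F2 A5 A4 85.
Offset 18: leading byte 0xE6 = 11100110 → 3-byte char #7 = E6 8D AF.
Offset 21: leading byte 0xE1 = 11100001 → 3-byte char #8 = E1 84 92.
Leading byte 0xE1 = 11100001 matches 1110xxxx → 3-byte sequence.
Byte 1: 0xE1 = 11100001, payload 0001 (4 bits).
Byte 2: 0x84 = 10000100 (10xxxxxx ✓), payload 000100.
Byte 3: 0x92 = 10010010 (10xxxxxx ✓), payload 010010.
Concatenate: 0001000100010010 = 0x1112 (16 bits → U+1112).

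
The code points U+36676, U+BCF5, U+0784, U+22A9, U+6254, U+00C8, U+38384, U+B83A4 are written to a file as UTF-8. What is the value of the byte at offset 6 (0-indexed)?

0xB5

U+36676 → 4-byte form F0 B6 99 B6 at offsets 0–3.
U+BCF5 → 3-byte form EB B3 B5 at offsets 4–6.
Offset 6 falls in char 2's range; it's byte 3 of EB B3 B5 = 0xB5.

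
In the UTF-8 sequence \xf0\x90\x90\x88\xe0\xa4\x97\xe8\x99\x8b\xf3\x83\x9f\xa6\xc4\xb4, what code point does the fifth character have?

U+0134

Offset 0: leading byte 0xF0 = 11110000 → 4-byte char #1 = F0 90 90 88.
Offset 4: leading byte 0xE0 = 11100000 → 3-byte char #2 = E0 A4 97.
Offset 7: leading byte 0xE8 = 11101000 → 3-byte char #3 = E8 99 8B.
Offset 10: leading byte 0xF3 = 11110011 → 4-byte char #4 = F3 83 9F A6.
Offset 14: leading byte 0xC4 = 11000100 → 2-byte char #5 = C4 B4.
Leading byte 0xC4 = 11000100 matches 110xxxxx → 2-byte sequence.
Byte 1: 0xC4 = 11000100, payload 00100 (5 bits).
Byte 2: 0xB4 = 10110100 (10xxxxxx ✓), payload 110100.
Concatenate: 00100110100 = 0x134 (11 bits → U+0134).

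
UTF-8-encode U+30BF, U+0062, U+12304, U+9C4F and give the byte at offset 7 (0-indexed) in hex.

U+30BF → 3-byte form E3 82 BF at offsets 0–2.
U+0062 → 1-byte form 62 at offsets 3–3.
U+12304 → 4-byte form F0 92 8C 84 at offsets 4–7.
Offset 7 falls in char 3's range; it's byte 4 of F0 92 8C 84 = 0x84.

0x84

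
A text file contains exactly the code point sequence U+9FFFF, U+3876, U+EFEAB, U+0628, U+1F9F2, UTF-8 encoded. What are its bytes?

F2 9F BF BF E3 A1 B6 F3 AF BA AB D8 A8 F0 9F A7 B2

U+9FFFF: 4-byte form → F2 9F BF BF.
U+3876: 3-byte form → E3 A1 B6.
U+EFEAB: 4-byte form → F3 AF BA AB.
U+0628: 2-byte form → D8 A8.
U+1F9F2: 4-byte form → F0 9F A7 B2.
Concatenated (17 bytes): F2 9F BF BF E3 A1 B6 F3 AF BA AB D8 A8 F0 9F A7 B2.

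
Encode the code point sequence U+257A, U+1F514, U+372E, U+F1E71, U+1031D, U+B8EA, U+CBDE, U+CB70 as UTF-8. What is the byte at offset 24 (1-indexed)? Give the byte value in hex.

0x9E

1-indexed offset 24 is 0-indexed offset 23.
U+257A → 3-byte form E2 95 BA at offsets 0–2.
U+1F514 → 4-byte form F0 9F 94 94 at offsets 3–6.
U+372E → 3-byte form E3 9C AE at offsets 7–9.
U+F1E71 → 4-byte form F3 B1 B9 B1 at offsets 10–13.
U+1031D → 4-byte form F0 90 8C 9D at offsets 14–17.
U+B8EA → 3-byte form EB A3 AA at offsets 18–20.
U+CBDE → 3-byte form EC AF 9E at offsets 21–23.
Offset 23 falls in char 7's range; it's byte 3 of EC AF 9E = 0x9E.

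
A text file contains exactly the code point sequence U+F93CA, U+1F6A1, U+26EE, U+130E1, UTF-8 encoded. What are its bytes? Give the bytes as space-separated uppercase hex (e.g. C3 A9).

F3 B9 8F 8A F0 9F 9A A1 E2 9B AE F0 93 83 A1

U+F93CA: 4-byte form → F3 B9 8F 8A.
U+1F6A1: 4-byte form → F0 9F 9A A1.
U+26EE: 3-byte form → E2 9B AE.
U+130E1: 4-byte form → F0 93 83 A1.
Concatenated (15 bytes): F3 B9 8F 8A F0 9F 9A A1 E2 9B AE F0 93 83 A1.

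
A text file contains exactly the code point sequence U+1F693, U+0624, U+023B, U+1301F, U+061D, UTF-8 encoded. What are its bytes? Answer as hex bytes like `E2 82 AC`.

U+1F693: 4-byte form → F0 9F 9A 93.
U+0624: 2-byte form → D8 A4.
U+023B: 2-byte form → C8 BB.
U+1301F: 4-byte form → F0 93 80 9F.
U+061D: 2-byte form → D8 9D.
Concatenated (14 bytes): F0 9F 9A 93 D8 A4 C8 BB F0 93 80 9F D8 9D.

F0 9F 9A 93 D8 A4 C8 BB F0 93 80 9F D8 9D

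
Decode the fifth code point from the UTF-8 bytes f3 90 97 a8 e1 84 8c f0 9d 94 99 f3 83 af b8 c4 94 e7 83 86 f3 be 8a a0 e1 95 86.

U+0114

Offset 0: leading byte 0xF3 = 11110011 → 4-byte char #1 = F3 90 97 A8.
Offset 4: leading byte 0xE1 = 11100001 → 3-byte char #2 = E1 84 8C.
Offset 7: leading byte 0xF0 = 11110000 → 4-byte char #3 = F0 9D 94 99.
Offset 11: leading byte 0xF3 = 11110011 → 4-byte char #4 = F3 83 AF B8.
Offset 15: leading byte 0xC4 = 11000100 → 2-byte char #5 = C4 94.
Leading byte 0xC4 = 11000100 matches 110xxxxx → 2-byte sequence.
Byte 1: 0xC4 = 11000100, payload 00100 (5 bits).
Byte 2: 0x94 = 10010100 (10xxxxxx ✓), payload 010100.
Concatenate: 00100010100 = 0x114 (11 bits → U+0114).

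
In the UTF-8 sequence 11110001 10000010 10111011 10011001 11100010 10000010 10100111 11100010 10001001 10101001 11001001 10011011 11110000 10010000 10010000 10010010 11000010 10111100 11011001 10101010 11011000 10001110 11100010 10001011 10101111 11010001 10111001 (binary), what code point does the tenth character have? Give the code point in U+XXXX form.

Offset 0: leading byte 0xF1 = 11110001 → 4-byte char #1 = F1 82 BB 99.
Offset 4: leading byte 0xE2 = 11100010 → 3-byte char #2 = E2 82 A7.
Offset 7: leading byte 0xE2 = 11100010 → 3-byte char #3 = E2 89 A9.
Offset 10: leading byte 0xC9 = 11001001 → 2-byte char #4 = C9 9B.
Offset 12: leading byte 0xF0 = 11110000 → 4-byte char #5 = F0 90 90 92.
Offset 16: leading byte 0xC2 = 11000010 → 2-byte char #6 = C2 BC.
Offset 18: leading byte 0xD9 = 11011001 → 2-byte char #7 = D9 AA.
Offset 20: leading byte 0xD8 = 11011000 → 2-byte char #8 = D8 8E.
Offset 22: leading byte 0xE2 = 11100010 → 3-byte char #9 = E2 8B AF.
Offset 25: leading byte 0xD1 = 11010001 → 2-byte char #10 = D1 B9.
Leading byte 0xD1 = 11010001 matches 110xxxxx → 2-byte sequence.
Byte 1: 0xD1 = 11010001, payload 10001 (5 bits).
Byte 2: 0xB9 = 10111001 (10xxxxxx ✓), payload 111001.
Concatenate: 10001111001 = 0x479 (11 bits → U+0479).

U+0479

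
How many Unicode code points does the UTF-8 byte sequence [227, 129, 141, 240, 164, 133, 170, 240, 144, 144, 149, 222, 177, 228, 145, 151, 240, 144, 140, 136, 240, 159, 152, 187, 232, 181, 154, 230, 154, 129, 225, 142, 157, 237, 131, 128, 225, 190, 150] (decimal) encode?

12

Byte at offset 0: 0xE3 = 11100011 → 3-byte char (#1). Advance 3.
Byte at offset 3: 0xF0 = 11110000 → 4-byte char (#2). Advance 4.
Byte at offset 7: 0xF0 = 11110000 → 4-byte char (#3). Advance 4.
Byte at offset 11: 0xDE = 11011110 → 2-byte char (#4). Advance 2.
Byte at offset 13: 0xE4 = 11100100 → 3-byte char (#5). Advance 3.
Byte at offset 16: 0xF0 = 11110000 → 4-byte char (#6). Advance 4.
Byte at offset 20: 0xF0 = 11110000 → 4-byte char (#7). Advance 4.
Byte at offset 24: 0xE8 = 11101000 → 3-byte char (#8). Advance 3.
Byte at offset 27: 0xE6 = 11100110 → 3-byte char (#9). Advance 3.
Byte at offset 30: 0xE1 = 11100001 → 3-byte char (#10). Advance 3.
Byte at offset 33: 0xED = 11101101 → 3-byte char (#11). Advance 3.
Byte at offset 36: 0xE1 = 11100001 → 3-byte char (#12). Advance 3.
Reached end at offset 39 after 12 code points.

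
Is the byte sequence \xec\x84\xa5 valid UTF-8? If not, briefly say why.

valid

Leading byte 0xEC = 11101100 → 3-byte form.
Continuation bytes 0x84=10000100, 0xA5=10100101 all match 10xxxxxx.
Decoded value 0xC125 is ≥ 0x800 (shortest form) and not a surrogate.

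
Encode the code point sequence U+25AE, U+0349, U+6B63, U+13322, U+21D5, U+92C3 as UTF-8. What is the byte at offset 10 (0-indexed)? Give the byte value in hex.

U+25AE → 3-byte form E2 96 AE at offsets 0–2.
U+0349 → 2-byte form CD 89 at offsets 3–4.
U+6B63 → 3-byte form E6 AD A3 at offsets 5–7.
U+13322 → 4-byte form F0 93 8C A2 at offsets 8–11.
Offset 10 falls in char 4's range; it's byte 3 of F0 93 8C A2 = 0x8C.

0x8C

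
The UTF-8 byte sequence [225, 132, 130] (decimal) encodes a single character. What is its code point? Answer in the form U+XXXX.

U+1102

Leading byte 0xE1 = 11100001 matches 1110xxxx → 3-byte sequence.
Byte 1: 0xE1 = 11100001, payload 0001 (4 bits).
Byte 2: 0x84 = 10000100 (10xxxxxx ✓), payload 000100.
Byte 3: 0x82 = 10000010 (10xxxxxx ✓), payload 000010.
Concatenate: 0001000100000010 = 0x1102 (16 bits → U+1102).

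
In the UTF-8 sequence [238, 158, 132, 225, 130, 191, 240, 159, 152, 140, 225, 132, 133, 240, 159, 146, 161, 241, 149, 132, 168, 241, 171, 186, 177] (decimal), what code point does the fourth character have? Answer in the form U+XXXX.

U+1105

Offset 0: leading byte 0xEE = 11101110 → 3-byte char #1 = EE 9E 84.
Offset 3: leading byte 0xE1 = 11100001 → 3-byte char #2 = E1 82 BF.
Offset 6: leading byte 0xF0 = 11110000 → 4-byte char #3 = F0 9F 98 8C.
Offset 10: leading byte 0xE1 = 11100001 → 3-byte char #4 = E1 84 85.
Leading byte 0xE1 = 11100001 matches 1110xxxx → 3-byte sequence.
Byte 1: 0xE1 = 11100001, payload 0001 (4 bits).
Byte 2: 0x84 = 10000100 (10xxxxxx ✓), payload 000100.
Byte 3: 0x85 = 10000101 (10xxxxxx ✓), payload 000101.
Concatenate: 0001000100000101 = 0x1105 (16 bits → U+1105).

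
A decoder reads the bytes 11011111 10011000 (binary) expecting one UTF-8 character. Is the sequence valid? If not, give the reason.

valid

Leading byte 0xDF = 11011111 → 2-byte form.
Continuation bytes 0x98=10011000 all match 10xxxxxx.
Decoded value 0x7D8 is ≥ 0x80 (shortest form) and not a surrogate.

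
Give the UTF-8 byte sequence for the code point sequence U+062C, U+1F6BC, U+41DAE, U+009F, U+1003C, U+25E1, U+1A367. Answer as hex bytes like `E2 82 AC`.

D8 AC F0 9F 9A BC F1 81 B6 AE C2 9F F0 90 80 BC E2 97 A1 F0 9A 8D A7

U+062C: 2-byte form → D8 AC.
U+1F6BC: 4-byte form → F0 9F 9A BC.
U+41DAE: 4-byte form → F1 81 B6 AE.
U+009F: 2-byte form → C2 9F.
U+1003C: 4-byte form → F0 90 80 BC.
U+25E1: 3-byte form → E2 97 A1.
U+1A367: 4-byte form → F0 9A 8D A7.
Concatenated (23 bytes): D8 AC F0 9F 9A BC F1 81 B6 AE C2 9F F0 90 80 BC E2 97 A1 F0 9A 8D A7.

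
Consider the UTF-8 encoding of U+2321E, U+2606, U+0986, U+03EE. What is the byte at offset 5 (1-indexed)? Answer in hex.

1-indexed offset 5 is 0-indexed offset 4.
U+2321E → 4-byte form F0 A3 88 9E at offsets 0–3.
U+2606 → 3-byte form E2 98 86 at offsets 4–6.
Offset 4 falls in char 2's range; it's byte 1 of E2 98 86 = 0xE2.

0xE2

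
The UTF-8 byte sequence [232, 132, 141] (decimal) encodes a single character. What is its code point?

Leading byte 0xE8 = 11101000 matches 1110xxxx → 3-byte sequence.
Byte 1: 0xE8 = 11101000, payload 1000 (4 bits).
Byte 2: 0x84 = 10000100 (10xxxxxx ✓), payload 000100.
Byte 3: 0x8D = 10001101 (10xxxxxx ✓), payload 001101.
Concatenate: 1000000100001101 = 0x810D (16 bits → U+810D).

U+810D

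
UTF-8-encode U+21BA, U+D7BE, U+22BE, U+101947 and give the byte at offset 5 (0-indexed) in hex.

0xBE

U+21BA → 3-byte form E2 86 BA at offsets 0–2.
U+D7BE → 3-byte form ED 9E BE at offsets 3–5.
Offset 5 falls in char 2's range; it's byte 3 of ED 9E BE = 0xBE.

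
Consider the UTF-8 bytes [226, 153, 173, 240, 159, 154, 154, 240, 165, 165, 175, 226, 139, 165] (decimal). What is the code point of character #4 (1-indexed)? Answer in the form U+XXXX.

U+22E5

Offset 0: leading byte 0xE2 = 11100010 → 3-byte char #1 = E2 99 AD.
Offset 3: leading byte 0xF0 = 11110000 → 4-byte char #2 = F0 9F 9A 9A.
Offset 7: leading byte 0xF0 = 11110000 → 4-byte char #3 = F0 A5 A5 AF.
Offset 11: leading byte 0xE2 = 11100010 → 3-byte char #4 = E2 8B A5.
Leading byte 0xE2 = 11100010 matches 1110xxxx → 3-byte sequence.
Byte 1: 0xE2 = 11100010, payload 0010 (4 bits).
Byte 2: 0x8B = 10001011 (10xxxxxx ✓), payload 001011.
Byte 3: 0xA5 = 10100101 (10xxxxxx ✓), payload 100101.
Concatenate: 0010001011100101 = 0x22E5 (16 bits → U+22E5).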